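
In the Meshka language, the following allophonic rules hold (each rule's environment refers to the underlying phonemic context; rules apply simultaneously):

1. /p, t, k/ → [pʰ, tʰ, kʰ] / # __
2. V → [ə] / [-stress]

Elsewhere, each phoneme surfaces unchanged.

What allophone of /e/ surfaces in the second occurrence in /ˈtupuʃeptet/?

[ə]

/e/ — between /t/ and /t/, in an unstressed syllable — surfaces as [ə] (rule 2).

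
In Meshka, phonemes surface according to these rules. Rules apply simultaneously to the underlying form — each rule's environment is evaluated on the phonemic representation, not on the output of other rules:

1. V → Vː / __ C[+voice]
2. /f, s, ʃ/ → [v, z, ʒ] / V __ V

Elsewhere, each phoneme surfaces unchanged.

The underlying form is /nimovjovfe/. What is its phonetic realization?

/i/ (between /n/ and /m/): before a voiced consonant, so rule 1 applies → [iː].
/o/ meets the environment for rule 1 (before a voiced consonant) → [oː].
/o/ — between /j/ and /v/, before a voiced consonant — surfaces as [oː] (rule 1).
/f/ (between /v/ and /e/) fails the environment for rule 2, so it stays [f].
/e/ (word-final): rule 1 targets it, but not before a voiced consonant → unchanged [e].

[niːmoːvjoːvfe]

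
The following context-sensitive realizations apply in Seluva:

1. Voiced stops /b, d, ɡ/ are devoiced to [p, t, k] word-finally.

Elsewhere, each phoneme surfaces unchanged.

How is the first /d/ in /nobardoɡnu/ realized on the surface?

/d/ (between /r/ and /o/): rule 1 targets it, but not word-finally → unchanged [d].

[d]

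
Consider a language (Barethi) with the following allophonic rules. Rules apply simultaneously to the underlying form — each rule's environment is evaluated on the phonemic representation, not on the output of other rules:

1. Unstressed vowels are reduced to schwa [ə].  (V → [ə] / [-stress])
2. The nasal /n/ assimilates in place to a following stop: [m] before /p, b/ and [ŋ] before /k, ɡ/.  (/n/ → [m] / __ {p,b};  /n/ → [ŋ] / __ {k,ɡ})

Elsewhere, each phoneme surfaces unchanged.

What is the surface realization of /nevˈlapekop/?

[nəvˈlapəkəp]

/n/ — word-initial; rule 2 does not apply here → [n].
/e/ (between /n/ and /v/): in an unstressed syllable, so rule 1 applies → [ə].
/a/ (between /l/ and /p/): rule 1 targets it, but not in an unstressed syllable → unchanged [a].
Rule 1 applies to /e/ (between /p/ and /k/: in an unstressed syllable) → [ə].
/o/ (between /k/ and /p/): in an unstressed syllable, so rule 1 applies → [ə].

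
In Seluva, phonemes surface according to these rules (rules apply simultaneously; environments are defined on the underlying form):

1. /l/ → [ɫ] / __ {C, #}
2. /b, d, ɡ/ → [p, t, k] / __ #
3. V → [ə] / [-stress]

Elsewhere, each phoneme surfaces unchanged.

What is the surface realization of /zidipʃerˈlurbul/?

[zədəpʃərˈlurbəɫ]

/z/ (word-initial) is unaffected → [z].
Rule 3 applies to /i/ (between /z/ and /d/: in an unstressed syllable) → [ə].
/d/ — between /i/ and /i/; rule 2 does not apply here → [d].
/i/ (between /d/ and /p/) occurs in an unstressed syllable → [ə] by rule 3.
/p/ (between /i/ and /ʃ/): no rule targets it → [p].
/ʃ/ stays [ʃ].
/e/ (between /ʃ/ and /r/): in an unstressed syllable, so rule 3 applies → [ə].
/r/ (between /e/ and /l/) is unaffected → [r].
/l/ — between /r/ and /u/; rule 1 does not apply here → [l].
/u/ (between /l/ and /r/): rule 3 targets it, but not in an unstressed syllable → unchanged [u].
/r/ (between /u/ and /b/): no rule targets it → [r].
/b/ (between /r/ and /u/) is in the target of rule 2 but the environment (word-finally) is not met → [b].
/u/ (between /b/ and /l/): in an unstressed syllable, so rule 3 applies → [ə].
/l/ (word-final): word-finally or immediately before a consonant, so rule 1 applies → [ɫ].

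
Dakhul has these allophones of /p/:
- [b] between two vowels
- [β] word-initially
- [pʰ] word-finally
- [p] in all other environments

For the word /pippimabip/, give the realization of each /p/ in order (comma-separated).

Occurrence 1 (position 1): word-initially → [β].
Occurrence 2 (position 3): no conditioning environment matches → elsewhere allophone [p].
Occurrence 3 (position 4): no conditioning environment matches → elsewhere allophone [p].
Occurrence 4 (position 10): word-finally → [pʰ].

[β], [p], [p], [pʰ]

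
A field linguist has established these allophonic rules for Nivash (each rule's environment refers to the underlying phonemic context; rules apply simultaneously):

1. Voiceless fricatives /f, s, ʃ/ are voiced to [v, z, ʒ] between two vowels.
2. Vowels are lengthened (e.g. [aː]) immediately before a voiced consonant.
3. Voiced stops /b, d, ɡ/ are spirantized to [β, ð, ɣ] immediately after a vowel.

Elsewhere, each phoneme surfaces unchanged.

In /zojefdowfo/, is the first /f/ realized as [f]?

/f/ (between /e/ and /d/): rule 1 targets it, but not between two vowels → unchanged [f].
The actual realization is [f], which matches [f].

Yes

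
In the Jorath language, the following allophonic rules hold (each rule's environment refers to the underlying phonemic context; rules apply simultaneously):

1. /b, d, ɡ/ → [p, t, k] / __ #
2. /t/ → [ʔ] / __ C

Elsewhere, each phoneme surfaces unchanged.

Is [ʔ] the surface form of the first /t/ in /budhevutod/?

/t/ — between /u/ and /o/; rule 2 does not apply here → [t].
The actual realization is [t], not [ʔ].

No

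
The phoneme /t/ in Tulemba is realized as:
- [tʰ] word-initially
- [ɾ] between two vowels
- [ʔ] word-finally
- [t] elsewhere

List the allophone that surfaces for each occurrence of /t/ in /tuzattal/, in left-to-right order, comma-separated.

[tʰ], [t], [t]

Occurrence 1 (position 1): word-initially → [tʰ].
Occurrence 2 (position 5): no conditioning environment matches → elsewhere allophone [t].
Occurrence 3 (position 6): no conditioning environment matches → elsewhere allophone [t].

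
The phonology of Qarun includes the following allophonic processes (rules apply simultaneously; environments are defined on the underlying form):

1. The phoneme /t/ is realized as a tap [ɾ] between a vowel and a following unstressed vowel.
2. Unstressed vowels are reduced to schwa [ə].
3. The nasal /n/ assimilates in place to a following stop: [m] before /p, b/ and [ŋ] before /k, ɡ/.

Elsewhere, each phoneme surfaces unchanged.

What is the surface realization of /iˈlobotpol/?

Rule 2 applies to /i/ (word-initial: in an unstressed syllable) → [ə].
/l/ (between /i/ and /o/): no rule targets it → [l].
/o/ — between /l/ and /b/; rule 2 does not apply here → [o].
/b/ (between /o/ and /o/) is unaffected → [b].
/o/ — between /b/ and /t/, in an unstressed syllable — surfaces as [ə] (rule 2).
/t/ (between /o/ and /p/): rule 1 targets it, but not between a vowel and a following unstressed vowel → unchanged [t].
/p/ (between /t/ and /o/): no rule targets it → [p].
/o/ (between /p/ and /l/) occurs in an unstressed syllable → [ə] by rule 2.
/l/ (word-final): no rule targets it → [l].

[əˈlobətpəl]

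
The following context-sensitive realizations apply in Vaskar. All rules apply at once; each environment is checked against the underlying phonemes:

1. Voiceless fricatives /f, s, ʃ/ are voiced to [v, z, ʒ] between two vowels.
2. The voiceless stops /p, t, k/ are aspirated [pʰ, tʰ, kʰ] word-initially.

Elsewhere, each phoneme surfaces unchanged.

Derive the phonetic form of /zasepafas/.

/z/ — not in any rule's target class → [z].
/a/ stays [a].
/s/ meets the environment for rule 1 (between two vowels) → [z].
/e/ stays [e].
/p/ — between /e/ and /a/; rule 2 does not apply here → [p].
/a/ stays [a].
/f/ (between /a/ and /a/) occurs between two vowels → [v] by rule 1.
/a/ stays [a].
/s/ (word-final) fails the environment for rule 1, so it stays [s].

[zazepavas]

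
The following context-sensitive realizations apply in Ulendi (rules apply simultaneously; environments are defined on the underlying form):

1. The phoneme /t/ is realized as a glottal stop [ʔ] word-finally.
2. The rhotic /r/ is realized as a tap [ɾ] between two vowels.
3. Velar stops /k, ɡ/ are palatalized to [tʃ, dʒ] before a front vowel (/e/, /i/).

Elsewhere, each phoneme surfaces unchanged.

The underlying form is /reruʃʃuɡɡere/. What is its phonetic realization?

/r/ (word-initial) is in the target of rule 2 but the environment (between two vowels) is not met → [r].
/e/ (between /r/ and /r/): no rule targets it → [e].
Rule 2 applies to /r/ (between /e/ and /u/: between two vowels) → [ɾ].
/u/ (between /r/ and /ʃ/): no rule targets it → [u].
/ʃ/ (between /u/ and /ʃ/) is unaffected → [ʃ].
/ʃ/ (between /ʃ/ and /u/): no rule targets it → [ʃ].
/u/ (between /ʃ/ and /ɡ/): no rule targets it → [u].
/ɡ/ (between /u/ and /ɡ/) is in the target of rule 3 but the environment (before a front vowel) is not met → [ɡ].
/ɡ/ meets the environment for rule 3 (before a front vowel) → [dʒ].
/e/ — not in any rule's target class → [e].
Rule 2 applies to /r/ (between /e/ and /e/: between two vowels) → [ɾ].
/e/ stays [e].

[reɾuʃʃuɡdʒeɾe]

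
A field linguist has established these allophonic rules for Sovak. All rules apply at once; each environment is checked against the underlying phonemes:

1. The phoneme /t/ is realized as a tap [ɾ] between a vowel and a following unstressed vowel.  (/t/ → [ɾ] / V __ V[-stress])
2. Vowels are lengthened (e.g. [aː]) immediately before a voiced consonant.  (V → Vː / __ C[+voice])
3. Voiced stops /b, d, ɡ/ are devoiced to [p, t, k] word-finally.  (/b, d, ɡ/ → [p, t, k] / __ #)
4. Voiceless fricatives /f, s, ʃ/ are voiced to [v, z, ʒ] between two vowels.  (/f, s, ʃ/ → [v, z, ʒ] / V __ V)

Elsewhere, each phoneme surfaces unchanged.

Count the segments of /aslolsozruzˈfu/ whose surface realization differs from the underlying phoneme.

3

Segments that undergo a rule: /o/ → [oː] (rule 2); /o/ → [oː] (rule 2); /u/ → [uː] (rule 2).
All other segments surface unchanged.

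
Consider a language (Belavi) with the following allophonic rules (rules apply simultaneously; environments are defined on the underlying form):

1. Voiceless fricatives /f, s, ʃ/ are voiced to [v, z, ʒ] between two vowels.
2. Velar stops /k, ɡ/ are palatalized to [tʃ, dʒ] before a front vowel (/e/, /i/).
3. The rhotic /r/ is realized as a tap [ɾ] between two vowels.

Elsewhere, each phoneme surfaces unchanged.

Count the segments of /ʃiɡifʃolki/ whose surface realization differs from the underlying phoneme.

Segments that undergo a rule: /ɡ/ → [dʒ] (rule 2); /k/ → [tʃ] (rule 2).
All other segments surface unchanged.

2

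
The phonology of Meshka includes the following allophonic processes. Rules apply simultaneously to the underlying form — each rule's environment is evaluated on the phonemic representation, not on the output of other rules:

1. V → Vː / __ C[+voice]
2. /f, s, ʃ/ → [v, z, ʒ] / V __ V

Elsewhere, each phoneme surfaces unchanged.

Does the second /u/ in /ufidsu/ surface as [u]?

/u/ (word-final): rule 1 targets it, but not before a voiced consonant → unchanged [u].
The actual realization is [u], which matches [u].

Yes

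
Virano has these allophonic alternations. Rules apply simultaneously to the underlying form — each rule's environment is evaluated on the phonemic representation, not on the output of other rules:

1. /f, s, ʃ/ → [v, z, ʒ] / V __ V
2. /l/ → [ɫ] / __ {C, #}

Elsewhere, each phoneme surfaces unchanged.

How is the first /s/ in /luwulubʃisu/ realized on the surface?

/s/ (between /i/ and /u/): between two vowels, so rule 1 applies → [z].

[z]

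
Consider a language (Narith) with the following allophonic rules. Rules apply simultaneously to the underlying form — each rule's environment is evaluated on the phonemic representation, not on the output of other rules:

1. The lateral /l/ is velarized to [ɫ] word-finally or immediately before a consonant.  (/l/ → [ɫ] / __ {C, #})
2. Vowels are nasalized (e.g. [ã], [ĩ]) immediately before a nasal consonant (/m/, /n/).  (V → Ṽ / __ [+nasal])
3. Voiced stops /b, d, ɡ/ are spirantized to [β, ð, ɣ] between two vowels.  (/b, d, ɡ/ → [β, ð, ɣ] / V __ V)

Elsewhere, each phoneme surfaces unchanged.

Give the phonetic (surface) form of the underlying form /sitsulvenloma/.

[sitsuɫvẽnlõma]

/s/ (word-initial) is unaffected → [s].
/i/ — between /s/ and /t/; rule 2 does not apply here → [i].
/t/ stays [t].
/s/ stays [s].
/u/ (between /s/ and /l/) is in the target of rule 2 but the environment (before a nasal consonant) is not met → [u].
Rule 1 applies to /l/ (between /u/ and /v/: word-finally or immediately before a consonant) → [ɫ].
/v/ stays [v].
/e/ meets the environment for rule 2 (before a nasal consonant) → [ẽ].
/n/ (between /e/ and /l/) is unaffected → [n].
/l/ (between /n/ and /o/): rule 1 targets it, but not word-finally or immediately before a consonant → unchanged [l].
/o/ (between /l/ and /m/) occurs before a nasal consonant → [õ] by rule 2.
/m/ (between /o/ and /a/) is unaffected → [m].
/a/ — word-final; rule 2 does not apply here → [a].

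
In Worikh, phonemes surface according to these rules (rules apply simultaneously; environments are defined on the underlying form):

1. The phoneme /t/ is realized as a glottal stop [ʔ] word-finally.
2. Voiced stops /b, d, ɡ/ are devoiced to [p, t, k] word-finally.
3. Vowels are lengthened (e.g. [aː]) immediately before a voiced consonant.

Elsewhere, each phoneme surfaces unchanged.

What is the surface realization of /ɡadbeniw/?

[ɡaːdbeːniːw]

/ɡ/ (word-initial) fails the environment for rule 2, so it stays [ɡ].
/a/ (between /ɡ/ and /d/): before a voiced consonant, so rule 3 applies → [aː].
/d/ (between /a/ and /b/) is in the target of rule 2 but the environment (word-finally) is not met → [d].
/b/ (between /d/ and /e/): rule 2 targets it, but not word-finally → unchanged [b].
/e/ (between /b/ and /n/) occurs before a voiced consonant → [eː] by rule 3.
/n/ stays [n].
/i/ — between /n/ and /w/, before a voiced consonant — surfaces as [iː] (rule 3).
/w/ (word-final) is unaffected → [w].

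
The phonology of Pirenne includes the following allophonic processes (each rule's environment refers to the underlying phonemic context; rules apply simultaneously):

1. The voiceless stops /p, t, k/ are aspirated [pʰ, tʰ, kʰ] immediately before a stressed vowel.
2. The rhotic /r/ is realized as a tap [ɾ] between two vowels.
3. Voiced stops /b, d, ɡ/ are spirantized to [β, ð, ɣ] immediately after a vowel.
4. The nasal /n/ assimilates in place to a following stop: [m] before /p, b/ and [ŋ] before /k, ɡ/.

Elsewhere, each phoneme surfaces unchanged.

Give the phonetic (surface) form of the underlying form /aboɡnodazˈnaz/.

[aβoɣnoðazˈnaz]

/a/ (word-initial) is unaffected → [a].
Rule 3 applies to /b/ (between /a/ and /o/: immediately after a vowel) → [β].
/o/ — not in any rule's target class → [o].
/ɡ/ (between /o/ and /n/) occurs immediately after a vowel → [ɣ] by rule 3.
/n/ (between /ɡ/ and /o/) fails the environment for rule 4, so it stays [n].
/o/ — not in any rule's target class → [o].
/d/ meets the environment for rule 3 (immediately after a vowel) → [ð].
/a/ stays [a].
/z/ (between /a/ and /n/): no rule targets it → [z].
/n/ (between /z/ and /a/): rule 4 targets it, but not before a labial or velar stop → unchanged [n].
/a/ (between /n/ and /z/) is unaffected → [a].
/z/ stays [z].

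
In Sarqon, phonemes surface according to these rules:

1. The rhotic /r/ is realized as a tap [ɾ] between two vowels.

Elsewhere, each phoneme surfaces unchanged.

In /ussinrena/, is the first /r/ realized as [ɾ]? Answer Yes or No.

No

/r/ (between /n/ and /e/) fails the environment for rule 1, so it stays [r].
The actual realization is [r], not [ɾ].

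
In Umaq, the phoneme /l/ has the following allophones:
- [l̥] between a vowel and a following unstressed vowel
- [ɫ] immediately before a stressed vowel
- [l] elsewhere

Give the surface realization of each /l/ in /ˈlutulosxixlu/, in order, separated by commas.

Occurrence 1 (position 1): immediately before a stressed vowel → [ɫ].
Occurrence 2 (position 5): between a vowel and a following unstressed vowel → [l̥].
Occurrence 3 (position 11): no conditioning environment matches → elsewhere allophone [l].

[ɫ], [l̥], [l]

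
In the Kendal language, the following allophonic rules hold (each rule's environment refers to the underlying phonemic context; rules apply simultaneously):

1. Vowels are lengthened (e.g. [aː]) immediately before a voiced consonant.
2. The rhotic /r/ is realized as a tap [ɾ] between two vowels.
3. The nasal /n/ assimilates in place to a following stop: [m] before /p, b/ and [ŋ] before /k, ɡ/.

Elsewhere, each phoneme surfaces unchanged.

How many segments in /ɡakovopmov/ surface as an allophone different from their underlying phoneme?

Segments that undergo a rule: /o/ → [oː] (rule 1); /o/ → [oː] (rule 1).
All other segments surface unchanged.

2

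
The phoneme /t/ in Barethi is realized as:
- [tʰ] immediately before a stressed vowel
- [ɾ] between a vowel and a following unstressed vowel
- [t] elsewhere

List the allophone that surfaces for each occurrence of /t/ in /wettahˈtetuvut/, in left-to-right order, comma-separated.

Occurrence 1 (position 3): no conditioning environment matches → elsewhere allophone [t].
Occurrence 2 (position 4): no conditioning environment matches → elsewhere allophone [t].
Occurrence 3 (position 7): immediately before a stressed vowel → [tʰ].
Occurrence 4 (position 9): between a vowel and an unstressed vowel → [ɾ].
Occurrence 5 (position 13): no conditioning environment matches → elsewhere allophone [t].

[t], [t], [tʰ], [ɾ], [t]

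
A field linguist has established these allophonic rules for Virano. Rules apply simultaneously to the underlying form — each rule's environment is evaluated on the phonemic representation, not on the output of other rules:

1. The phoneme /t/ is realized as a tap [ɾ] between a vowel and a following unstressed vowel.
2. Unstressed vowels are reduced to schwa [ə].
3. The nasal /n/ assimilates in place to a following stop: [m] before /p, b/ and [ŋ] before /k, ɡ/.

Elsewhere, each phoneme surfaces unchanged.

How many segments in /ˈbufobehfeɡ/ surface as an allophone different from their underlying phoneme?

Segments that undergo a rule: /o/ → [ə] (rule 2); /e/ → [ə] (rule 2); /e/ → [ə] (rule 2).
All other segments surface unchanged.

3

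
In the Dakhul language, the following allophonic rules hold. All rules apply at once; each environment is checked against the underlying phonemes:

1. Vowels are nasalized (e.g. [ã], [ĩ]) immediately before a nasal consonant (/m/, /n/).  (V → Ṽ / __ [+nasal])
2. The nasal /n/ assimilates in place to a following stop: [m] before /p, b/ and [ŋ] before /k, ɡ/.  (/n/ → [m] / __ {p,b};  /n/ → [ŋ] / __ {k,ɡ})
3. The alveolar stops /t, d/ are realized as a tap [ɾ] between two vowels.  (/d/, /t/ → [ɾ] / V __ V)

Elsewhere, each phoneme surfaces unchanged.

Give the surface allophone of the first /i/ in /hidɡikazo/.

[i]

/i/ — between /h/ and /d/; rule 1 does not apply here → [i].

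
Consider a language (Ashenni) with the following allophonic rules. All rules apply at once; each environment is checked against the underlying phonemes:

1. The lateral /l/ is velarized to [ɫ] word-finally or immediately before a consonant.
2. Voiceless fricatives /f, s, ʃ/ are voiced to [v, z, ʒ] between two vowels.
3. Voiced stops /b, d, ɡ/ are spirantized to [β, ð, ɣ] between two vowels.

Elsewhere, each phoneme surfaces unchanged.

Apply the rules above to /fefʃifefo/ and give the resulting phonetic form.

/f/ — word-initial; rule 2 does not apply here → [f].
/f/ (between /e/ and /ʃ/) fails the environment for rule 2, so it stays [f].
/ʃ/ (between /f/ and /i/) is in the target of rule 2 but the environment (between two vowels) is not met → [ʃ].
/f/ — between /i/ and /e/, between two vowels — surfaces as [v] (rule 2).
Rule 2 applies to /f/ (between /e/ and /o/: between two vowels) → [v].

[fefʃivevo]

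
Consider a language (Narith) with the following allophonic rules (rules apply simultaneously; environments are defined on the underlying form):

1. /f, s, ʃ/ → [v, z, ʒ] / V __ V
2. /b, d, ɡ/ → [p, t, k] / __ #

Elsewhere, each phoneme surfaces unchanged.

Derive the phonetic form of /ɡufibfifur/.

/ɡ/ — word-initial; rule 2 does not apply here → [ɡ].
/f/ (between /u/ and /i/): between two vowels, so rule 1 applies → [v].
/b/ (between /i/ and /f/) is in the target of rule 2 but the environment (word-finally) is not met → [b].
/f/ (between /b/ and /i/) fails the environment for rule 1, so it stays [f].
/f/ (between /i/ and /u/) occurs between two vowels → [v] by rule 1.

[ɡuvibfivur]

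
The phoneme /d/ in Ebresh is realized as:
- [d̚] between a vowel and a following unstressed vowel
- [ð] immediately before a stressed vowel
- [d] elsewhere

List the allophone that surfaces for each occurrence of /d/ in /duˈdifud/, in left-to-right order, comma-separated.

[d], [ð], [d]

Occurrence 1 (position 1): no conditioning environment matches → elsewhere allophone [d].
Occurrence 2 (position 3): immediately before a stressed vowel → [ð].
Occurrence 3 (position 7): no conditioning environment matches → elsewhere allophone [d].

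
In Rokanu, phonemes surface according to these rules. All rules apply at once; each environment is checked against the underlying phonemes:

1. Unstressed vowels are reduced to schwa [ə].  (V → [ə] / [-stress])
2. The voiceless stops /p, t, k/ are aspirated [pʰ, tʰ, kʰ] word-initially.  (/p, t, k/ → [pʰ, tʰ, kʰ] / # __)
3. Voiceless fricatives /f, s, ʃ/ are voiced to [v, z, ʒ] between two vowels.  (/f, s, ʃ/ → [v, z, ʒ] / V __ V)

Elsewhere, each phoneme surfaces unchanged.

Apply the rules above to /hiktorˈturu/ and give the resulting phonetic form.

/h/ stays [h].
/i/ (between /h/ and /k/) occurs in an unstressed syllable → [ə] by rule 1.
/k/ (between /i/ and /t/) is in the target of rule 2 but the environment (word-initially) is not met → [k].
/t/ (between /k/ and /o/): rule 2 targets it, but not word-initially → unchanged [t].
/o/ — between /t/ and /r/, in an unstressed syllable — surfaces as [ə] (rule 1).
/r/ stays [r].
/t/ (between /r/ and /u/): rule 2 targets it, but not word-initially → unchanged [t].
/u/ — between /t/ and /r/; rule 1 does not apply here → [u].
/r/ (between /u/ and /u/) is unaffected → [r].
/u/ — word-final, in an unstressed syllable — surfaces as [ə] (rule 1).

[həktərˈturə]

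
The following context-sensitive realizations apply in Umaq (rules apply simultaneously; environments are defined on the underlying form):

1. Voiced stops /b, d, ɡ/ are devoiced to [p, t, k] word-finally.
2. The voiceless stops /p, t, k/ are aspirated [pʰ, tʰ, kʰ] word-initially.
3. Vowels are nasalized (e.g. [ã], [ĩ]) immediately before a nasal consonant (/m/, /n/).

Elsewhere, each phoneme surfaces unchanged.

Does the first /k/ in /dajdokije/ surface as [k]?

/k/ (between /o/ and /i/) fails the environment for rule 2, so it stays [k].
The actual realization is [k], which matches [k].

Yes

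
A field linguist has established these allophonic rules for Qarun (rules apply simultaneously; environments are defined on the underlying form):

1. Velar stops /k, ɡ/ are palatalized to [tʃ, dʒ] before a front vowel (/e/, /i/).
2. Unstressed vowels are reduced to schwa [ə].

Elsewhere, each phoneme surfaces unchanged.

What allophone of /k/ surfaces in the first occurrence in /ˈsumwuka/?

/k/ (between /u/ and /a/) fails the environment for rule 1, so it stays [k].

[k]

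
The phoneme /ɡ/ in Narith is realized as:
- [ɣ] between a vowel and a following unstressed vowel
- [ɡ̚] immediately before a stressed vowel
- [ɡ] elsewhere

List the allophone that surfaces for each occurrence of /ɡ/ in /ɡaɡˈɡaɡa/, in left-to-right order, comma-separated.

Occurrence 1 (position 1): no conditioning environment matches → elsewhere allophone [ɡ].
Occurrence 2 (position 3): no conditioning environment matches → elsewhere allophone [ɡ].
Occurrence 3 (position 4): immediately before a stressed vowel → [ɡ̚].
Occurrence 4 (position 6): between a vowel and a following unstressed vowel → [ɣ].

[ɡ], [ɡ], [ɡ̚], [ɣ]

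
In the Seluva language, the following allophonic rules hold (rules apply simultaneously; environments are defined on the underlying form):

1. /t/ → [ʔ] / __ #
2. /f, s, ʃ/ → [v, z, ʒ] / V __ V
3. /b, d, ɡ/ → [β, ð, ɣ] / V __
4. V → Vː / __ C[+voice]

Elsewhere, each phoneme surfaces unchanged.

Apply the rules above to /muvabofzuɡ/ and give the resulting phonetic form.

/m/ (word-initial): no rule targets it → [m].
/u/ (between /m/ and /v/): before a voiced consonant, so rule 4 applies → [uː].
/v/ (between /u/ and /a/) is unaffected → [v].
/a/ (between /v/ and /b/) occurs before a voiced consonant → [aː] by rule 4.
/b/ meets the environment for rule 3 (immediately after a vowel) → [β].
/o/ — between /b/ and /f/; rule 4 does not apply here → [o].
/f/ (between /o/ and /z/) is in the target of rule 2 but the environment (between two vowels) is not met → [f].
/z/ — not in any rule's target class → [z].
/u/ meets the environment for rule 4 (before a voiced consonant) → [uː].
/ɡ/ (word-final) occurs immediately after a vowel → [ɣ] by rule 3.

[muːvaːβofzuːɣ]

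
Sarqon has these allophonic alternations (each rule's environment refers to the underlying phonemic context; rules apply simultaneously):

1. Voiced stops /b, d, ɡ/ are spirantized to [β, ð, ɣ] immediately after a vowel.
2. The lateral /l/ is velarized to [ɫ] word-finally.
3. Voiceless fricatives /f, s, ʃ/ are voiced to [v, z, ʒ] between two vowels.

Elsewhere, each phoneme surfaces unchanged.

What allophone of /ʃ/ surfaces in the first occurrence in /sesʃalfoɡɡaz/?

/ʃ/ (between /s/ and /a/) fails the environment for rule 3, so it stays [ʃ].

[ʃ]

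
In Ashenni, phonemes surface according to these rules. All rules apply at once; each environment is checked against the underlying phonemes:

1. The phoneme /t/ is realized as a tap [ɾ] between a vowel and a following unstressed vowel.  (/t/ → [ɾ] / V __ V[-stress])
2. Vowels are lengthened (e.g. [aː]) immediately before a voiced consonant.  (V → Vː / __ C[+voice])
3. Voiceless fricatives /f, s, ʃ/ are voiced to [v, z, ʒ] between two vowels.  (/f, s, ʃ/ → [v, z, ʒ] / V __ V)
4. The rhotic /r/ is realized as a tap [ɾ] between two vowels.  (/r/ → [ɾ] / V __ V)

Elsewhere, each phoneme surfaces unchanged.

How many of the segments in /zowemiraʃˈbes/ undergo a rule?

4

Segments that undergo a rule: /o/ → [oː] (rule 2); /e/ → [eː] (rule 2); /i/ → [iː] (rule 2); /r/ → [ɾ] (rule 4).
All other segments surface unchanged.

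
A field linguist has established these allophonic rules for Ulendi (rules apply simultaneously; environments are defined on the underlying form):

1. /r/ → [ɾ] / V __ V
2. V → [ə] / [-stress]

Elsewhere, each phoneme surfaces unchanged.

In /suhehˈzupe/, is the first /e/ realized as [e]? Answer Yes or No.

No

/e/ meets the environment for rule 2 (in an unstressed syllable) → [ə].
The actual realization is [ə], not [e].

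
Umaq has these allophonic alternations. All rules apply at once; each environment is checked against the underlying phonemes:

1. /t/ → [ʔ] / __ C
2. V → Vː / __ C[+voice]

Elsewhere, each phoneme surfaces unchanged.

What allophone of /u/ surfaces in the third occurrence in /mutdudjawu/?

/u/ (word-final): rule 2 targets it, but not before a voiced consonant → unchanged [u].

[u]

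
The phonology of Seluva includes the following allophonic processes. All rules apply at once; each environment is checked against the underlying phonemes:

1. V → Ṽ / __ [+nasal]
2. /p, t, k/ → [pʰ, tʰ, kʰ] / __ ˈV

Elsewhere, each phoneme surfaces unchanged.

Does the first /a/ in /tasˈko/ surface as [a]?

Yes

/a/ (between /t/ and /s/) fails the environment for rule 1, so it stays [a].
The actual realization is [a], which matches [a].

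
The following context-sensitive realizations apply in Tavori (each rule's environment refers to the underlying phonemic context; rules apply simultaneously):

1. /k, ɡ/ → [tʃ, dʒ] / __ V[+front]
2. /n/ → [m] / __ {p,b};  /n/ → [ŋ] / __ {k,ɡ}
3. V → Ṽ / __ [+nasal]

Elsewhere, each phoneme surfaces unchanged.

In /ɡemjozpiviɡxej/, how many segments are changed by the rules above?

2

Segments that undergo a rule: /ɡ/ → [dʒ] (rule 1); /e/ → [ẽ] (rule 3).
All other segments surface unchanged.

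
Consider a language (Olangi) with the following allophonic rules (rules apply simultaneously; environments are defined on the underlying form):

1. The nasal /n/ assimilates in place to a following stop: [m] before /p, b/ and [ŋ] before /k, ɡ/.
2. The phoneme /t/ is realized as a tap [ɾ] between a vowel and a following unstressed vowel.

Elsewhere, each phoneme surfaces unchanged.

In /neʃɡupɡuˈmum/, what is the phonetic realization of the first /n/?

/n/ (word-initial): rule 1 targets it, but not before a labial or velar stop → unchanged [n].

[n]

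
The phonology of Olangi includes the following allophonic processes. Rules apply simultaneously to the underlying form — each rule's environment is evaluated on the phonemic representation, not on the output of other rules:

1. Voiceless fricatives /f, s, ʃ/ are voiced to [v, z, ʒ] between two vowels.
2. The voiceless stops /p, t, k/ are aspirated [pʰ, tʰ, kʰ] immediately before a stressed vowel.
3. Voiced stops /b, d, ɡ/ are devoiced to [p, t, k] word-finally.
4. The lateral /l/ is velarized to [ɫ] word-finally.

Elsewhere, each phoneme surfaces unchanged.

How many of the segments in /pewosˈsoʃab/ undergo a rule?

2

Segments that undergo a rule: /ʃ/ → [ʒ] (rule 1); /b/ → [p] (rule 3).
All other segments surface unchanged.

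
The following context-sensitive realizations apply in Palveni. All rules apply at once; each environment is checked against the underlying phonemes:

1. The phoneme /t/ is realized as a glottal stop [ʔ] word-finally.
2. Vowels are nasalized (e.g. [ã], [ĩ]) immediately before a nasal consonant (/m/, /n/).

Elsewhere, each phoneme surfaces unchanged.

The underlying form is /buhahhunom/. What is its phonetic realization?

/b/ (word-initial) is unaffected → [b].
/u/ (between /b/ and /h/) fails the environment for rule 2, so it stays [u].
/h/ stays [h].
/a/ (between /h/ and /h/) is in the target of rule 2 but the environment (before a nasal consonant) is not met → [a].
/h/ stays [h].
/h/ (between /h/ and /u/): no rule targets it → [h].
/u/ meets the environment for rule 2 (before a nasal consonant) → [ũ].
/n/ stays [n].
/o/ — between /n/ and /m/, before a nasal consonant — surfaces as [õ] (rule 2).
/m/ — not in any rule's target class → [m].

[buhahhũnõm]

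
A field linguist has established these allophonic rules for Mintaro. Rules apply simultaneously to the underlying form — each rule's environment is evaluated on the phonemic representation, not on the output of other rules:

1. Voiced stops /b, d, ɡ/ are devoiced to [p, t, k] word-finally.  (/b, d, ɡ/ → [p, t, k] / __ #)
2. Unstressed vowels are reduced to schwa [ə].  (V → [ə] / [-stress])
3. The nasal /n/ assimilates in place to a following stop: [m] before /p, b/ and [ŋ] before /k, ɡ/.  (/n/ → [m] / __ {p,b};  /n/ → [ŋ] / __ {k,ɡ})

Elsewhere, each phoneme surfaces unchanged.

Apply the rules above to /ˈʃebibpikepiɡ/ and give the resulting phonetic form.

[ˈʃebəbpəkəpək]

/ʃ/ (word-initial) is unaffected → [ʃ].
/e/ (between /ʃ/ and /b/): rule 2 targets it, but not in an unstressed syllable → unchanged [e].
/b/ (between /e/ and /i/): rule 1 targets it, but not word-finally → unchanged [b].
/i/ meets the environment for rule 2 (in an unstressed syllable) → [ə].
/b/ — between /i/ and /p/; rule 1 does not apply here → [b].
/p/ stays [p].
Rule 2 applies to /i/ (between /p/ and /k/: in an unstressed syllable) → [ə].
/k/ (between /i/ and /e/) is unaffected → [k].
/e/ (between /k/ and /p/) occurs in an unstressed syllable → [ə] by rule 2.
/p/ stays [p].
Rule 2 applies to /i/ (between /p/ and /ɡ/: in an unstressed syllable) → [ə].
/ɡ/ meets the environment for rule 1 (word-finally) → [k].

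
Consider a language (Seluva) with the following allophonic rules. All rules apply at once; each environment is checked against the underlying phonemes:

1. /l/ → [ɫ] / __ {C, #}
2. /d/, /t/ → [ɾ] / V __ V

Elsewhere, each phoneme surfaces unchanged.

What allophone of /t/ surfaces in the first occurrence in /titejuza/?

[t]

/t/ (word-initial): rule 2 targets it, but not between two vowels → unchanged [t].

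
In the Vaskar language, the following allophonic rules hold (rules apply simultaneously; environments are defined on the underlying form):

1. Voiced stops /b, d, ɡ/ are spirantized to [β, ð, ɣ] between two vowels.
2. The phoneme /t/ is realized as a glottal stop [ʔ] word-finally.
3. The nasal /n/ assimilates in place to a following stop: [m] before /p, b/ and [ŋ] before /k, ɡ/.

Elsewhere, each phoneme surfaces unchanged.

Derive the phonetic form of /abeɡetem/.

/a/ (word-initial): no rule targets it → [a].
/b/ — between /a/ and /e/, between two vowels — surfaces as [β] (rule 1).
/e/ (between /b/ and /ɡ/): no rule targets it → [e].
/ɡ/ — between /e/ and /e/, between two vowels — surfaces as [ɣ] (rule 1).
/e/ (between /ɡ/ and /t/) is unaffected → [e].
/t/ — between /e/ and /e/; rule 2 does not apply here → [t].
/e/ stays [e].
/m/ (word-final) is unaffected → [m].

[aβeɣetem]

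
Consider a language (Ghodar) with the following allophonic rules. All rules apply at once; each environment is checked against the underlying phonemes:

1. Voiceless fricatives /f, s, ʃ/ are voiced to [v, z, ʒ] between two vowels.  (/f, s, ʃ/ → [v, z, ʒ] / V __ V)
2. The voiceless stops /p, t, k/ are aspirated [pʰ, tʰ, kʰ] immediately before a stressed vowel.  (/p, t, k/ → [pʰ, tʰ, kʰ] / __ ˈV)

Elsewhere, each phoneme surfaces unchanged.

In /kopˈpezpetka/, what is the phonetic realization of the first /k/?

[k]

/k/ (word-initial): rule 2 targets it, but not immediately before a stressed vowel → unchanged [k].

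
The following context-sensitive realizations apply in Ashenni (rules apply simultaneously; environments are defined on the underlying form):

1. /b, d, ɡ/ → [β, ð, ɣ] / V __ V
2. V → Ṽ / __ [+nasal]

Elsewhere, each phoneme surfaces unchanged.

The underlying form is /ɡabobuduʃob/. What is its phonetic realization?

/ɡ/ (word-initial): rule 1 targets it, but not between two vowels → unchanged [ɡ].
/a/ (between /ɡ/ and /b/): rule 2 targets it, but not before a nasal consonant → unchanged [a].
/b/ meets the environment for rule 1 (between two vowels) → [β].
/o/ (between /b/ and /b/) is in the target of rule 2 but the environment (before a nasal consonant) is not met → [o].
/b/ (between /o/ and /u/): between two vowels, so rule 1 applies → [β].
/u/ (between /b/ and /d/) fails the environment for rule 2, so it stays [u].
/d/ (between /u/ and /u/): between two vowels, so rule 1 applies → [ð].
/u/ (between /d/ and /ʃ/) is in the target of rule 2 but the environment (before a nasal consonant) is not met → [u].
/o/ — between /ʃ/ and /b/; rule 2 does not apply here → [o].
/b/ (word-final): rule 1 targets it, but not between two vowels → unchanged [b].

[ɡaβoβuðuʃob]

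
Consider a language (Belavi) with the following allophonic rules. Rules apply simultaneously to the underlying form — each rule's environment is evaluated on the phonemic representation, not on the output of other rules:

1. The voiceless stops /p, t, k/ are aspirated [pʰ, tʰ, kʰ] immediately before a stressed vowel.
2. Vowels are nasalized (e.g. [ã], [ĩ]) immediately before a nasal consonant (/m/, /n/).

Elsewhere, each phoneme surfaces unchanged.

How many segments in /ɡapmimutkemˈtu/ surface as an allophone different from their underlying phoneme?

3

Segments that undergo a rule: /i/ → [ĩ] (rule 2); /e/ → [ẽ] (rule 2); /t/ → [tʰ] (rule 1).
All other segments surface unchanged.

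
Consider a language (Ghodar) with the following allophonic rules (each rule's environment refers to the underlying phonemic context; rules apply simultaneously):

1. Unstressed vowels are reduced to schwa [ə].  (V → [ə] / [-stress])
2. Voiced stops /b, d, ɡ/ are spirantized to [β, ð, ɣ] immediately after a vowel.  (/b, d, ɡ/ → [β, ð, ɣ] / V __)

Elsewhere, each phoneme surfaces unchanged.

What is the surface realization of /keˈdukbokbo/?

[kəˈðukbəkbə]

/k/ — not in any rule's target class → [k].
/e/ (between /k/ and /d/): in an unstressed syllable, so rule 1 applies → [ə].
/d/ (between /e/ and /u/) occurs immediately after a vowel → [ð] by rule 2.
/u/ (between /d/ and /k/): rule 1 targets it, but not in an unstressed syllable → unchanged [u].
/k/ stays [k].
/b/ — between /k/ and /o/; rule 2 does not apply here → [b].
/o/ (between /b/ and /k/): in an unstressed syllable, so rule 1 applies → [ə].
/k/ — not in any rule's target class → [k].
/b/ — between /k/ and /o/; rule 2 does not apply here → [b].
/o/ meets the environment for rule 1 (in an unstressed syllable) → [ə].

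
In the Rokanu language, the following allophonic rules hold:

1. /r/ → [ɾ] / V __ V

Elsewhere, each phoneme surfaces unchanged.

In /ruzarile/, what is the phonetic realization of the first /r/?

/r/ (word-initial) fails the environment for rule 1, so it stays [r].

[r]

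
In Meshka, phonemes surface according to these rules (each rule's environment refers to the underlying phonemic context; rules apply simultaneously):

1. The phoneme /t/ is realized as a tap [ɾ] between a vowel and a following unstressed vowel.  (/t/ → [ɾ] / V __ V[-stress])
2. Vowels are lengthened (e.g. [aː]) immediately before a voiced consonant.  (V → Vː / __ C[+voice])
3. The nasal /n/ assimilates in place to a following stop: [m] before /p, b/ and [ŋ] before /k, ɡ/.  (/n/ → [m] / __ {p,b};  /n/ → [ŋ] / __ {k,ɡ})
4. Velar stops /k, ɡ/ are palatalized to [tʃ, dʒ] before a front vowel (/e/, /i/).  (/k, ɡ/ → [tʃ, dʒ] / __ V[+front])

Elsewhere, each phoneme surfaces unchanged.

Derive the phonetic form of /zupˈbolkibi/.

[zupˈboːltʃiːbi]

/z/ (word-initial) is unaffected → [z].
/u/ (between /z/ and /p/) fails the environment for rule 2, so it stays [u].
/p/ stays [p].
/b/ (between /p/ and /o/) is unaffected → [b].
/o/ (between /b/ and /l/): before a voiced consonant, so rule 2 applies → [oː].
/l/ — not in any rule's target class → [l].
/k/ (between /l/ and /i/): before a front vowel, so rule 4 applies → [tʃ].
/i/ — between /k/ and /b/, before a voiced consonant — surfaces as [iː] (rule 2).
/b/ — not in any rule's target class → [b].
/i/ — word-final; rule 2 does not apply here → [i].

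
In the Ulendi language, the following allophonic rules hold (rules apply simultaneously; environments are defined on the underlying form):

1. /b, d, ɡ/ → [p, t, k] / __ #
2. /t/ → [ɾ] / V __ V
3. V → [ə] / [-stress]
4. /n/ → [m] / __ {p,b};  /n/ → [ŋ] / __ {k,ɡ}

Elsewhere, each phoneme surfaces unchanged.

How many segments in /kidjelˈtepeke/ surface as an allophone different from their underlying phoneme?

Segments that undergo a rule: /i/ → [ə] (rule 3); /e/ → [ə] (rule 3); /e/ → [ə] (rule 3); /e/ → [ə] (rule 3).
All other segments surface unchanged.

4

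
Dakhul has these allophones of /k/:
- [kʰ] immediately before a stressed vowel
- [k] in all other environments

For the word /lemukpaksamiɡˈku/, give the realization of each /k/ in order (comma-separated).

Occurrence 1 (position 5): no conditioning environment matches → elsewhere allophone [k].
Occurrence 2 (position 8): no conditioning environment matches → elsewhere allophone [k].
Occurrence 3 (position 14): immediately before a stressed vowel → [kʰ].

[k], [k], [kʰ]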